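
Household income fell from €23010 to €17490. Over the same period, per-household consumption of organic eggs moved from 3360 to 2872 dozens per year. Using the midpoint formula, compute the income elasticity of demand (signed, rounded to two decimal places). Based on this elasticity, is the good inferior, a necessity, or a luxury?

%ΔQ = (2872 − 3360)/[( 3360 + 2872)/2] = -488/3116 = -0.156611…
%ΔIncome = (17490 − 23010)/[( 23010 + 17490)/2] = -5520/20250 = -0.272592…
E_income = (-488/3116) / (-5520/20250) = 0.5745…
0 < E_income < 1 ⇒ normal good, necessity.

0.57; necessity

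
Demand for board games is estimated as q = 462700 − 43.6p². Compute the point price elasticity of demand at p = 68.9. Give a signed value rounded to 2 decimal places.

dq/dp = −2·43.6·p = -6008.08. At p = 68.9, q = 255721.644.
Ed = (dq/dp)·(p/q) = (-6008.08) × (68.9/255721.644) = -1.6187…

-1.62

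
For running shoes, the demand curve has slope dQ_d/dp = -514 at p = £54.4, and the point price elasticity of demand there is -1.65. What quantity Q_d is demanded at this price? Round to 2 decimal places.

Ed = (dQ_d/dp)·(p/Q_d) ⇒ Q_d = (dQ_d/dp)·p/Ed = (-514)·54.4/(-1.65) = 16946.4242…

16946.42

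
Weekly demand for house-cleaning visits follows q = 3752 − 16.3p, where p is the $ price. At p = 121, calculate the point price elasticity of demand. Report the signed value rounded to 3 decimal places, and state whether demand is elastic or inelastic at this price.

dq/dp = −16.3. At p = 121, q = 3752 − 16.3(121) = 1779.7.
Ed = (dq/dp)·(p/q) = −16.3 × (121/1779.7) = -1.10822…
|Ed| = 1.108 > 1, so demand is elastic.

-1.108; elastic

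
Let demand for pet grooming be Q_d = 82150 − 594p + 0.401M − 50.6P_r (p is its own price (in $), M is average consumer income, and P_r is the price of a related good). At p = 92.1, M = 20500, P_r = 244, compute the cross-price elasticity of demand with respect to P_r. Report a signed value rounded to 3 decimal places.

-0.530

At the given values, Q_d = 82150 − 594(92.1) + 0.401(20500) − 50.6(244) = 23316.7.
∂Q_d/∂P_r = -50.6.
E = (-50.6) × (244/23316.7) = -0.52950…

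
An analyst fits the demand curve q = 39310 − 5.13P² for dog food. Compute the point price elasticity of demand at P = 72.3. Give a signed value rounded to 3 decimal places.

dq/dP = −2·5.13·P = -741.798. At P = 72.3, q = 12494.0023.
Ed = (dq/dP)·(P/q) = (-741.798) × (72.3/12494.0023) = -4.29261…

-4.293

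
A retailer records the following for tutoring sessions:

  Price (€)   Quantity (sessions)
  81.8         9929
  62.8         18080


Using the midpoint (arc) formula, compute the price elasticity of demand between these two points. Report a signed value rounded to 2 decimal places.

%ΔQ = (18080 − 9929) / [(9929 + 18080)/2] = 8151/14004.5 = 0.582027…
%ΔP = (62.8 − 81.8) / [(81.8 + 62.8)/2] = -19/72.3 = -0.262793…
Arc Ed = %ΔQ / %ΔP = (8151/14004.5) / (-19/72.3) = -2.2147…

-2.21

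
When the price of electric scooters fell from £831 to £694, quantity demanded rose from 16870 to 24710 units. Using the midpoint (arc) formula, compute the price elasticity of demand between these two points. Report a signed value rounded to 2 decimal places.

-2.10

%ΔQ = (24710 − 16870) / [(16870 + 24710)/2] = 7840/20790 = 0.377104…
%ΔP = (694 − 831) / [(831 + 694)/2] = -137/762.5 = -0.179672…
Arc Ed = %ΔQ / %ΔP = (7840/20790) / (-137/762.5) = -2.0988…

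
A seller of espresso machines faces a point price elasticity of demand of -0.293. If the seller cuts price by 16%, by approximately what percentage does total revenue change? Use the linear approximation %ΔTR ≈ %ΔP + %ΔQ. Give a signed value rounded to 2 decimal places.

-11.31%

%ΔQ ≈ Ed × %ΔP = (-0.293) × (-16%) = +4.6880%
%ΔTR ≈ %ΔP + %ΔQ = (-16%) + (+4.6880%) = -11.3120%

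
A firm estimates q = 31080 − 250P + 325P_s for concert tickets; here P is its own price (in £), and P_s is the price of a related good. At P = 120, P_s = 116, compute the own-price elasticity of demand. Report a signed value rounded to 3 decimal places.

-0.774

At the given values, q = 31080 − 250(120) + 325(116) = 38780.
∂q/∂P = −250.
E = (-250) × (120/38780) = -0.77359…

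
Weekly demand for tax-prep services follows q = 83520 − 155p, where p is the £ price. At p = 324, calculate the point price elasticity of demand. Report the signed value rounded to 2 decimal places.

dq/dp = −155. At p = 324, q = 83520 − 155(324) = 33300.
Ed = (dq/dp)·(p/q) = −155 × (324/33300) = -1.5081…

-1.51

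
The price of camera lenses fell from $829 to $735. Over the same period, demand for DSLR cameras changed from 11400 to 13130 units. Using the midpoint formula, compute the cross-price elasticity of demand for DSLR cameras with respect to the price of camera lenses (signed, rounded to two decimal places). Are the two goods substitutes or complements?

%ΔQ_{DSLR cameras} = (13130 − 11400)/avg = 1730/12265 = 0.141051…
%ΔP_{camera lenses} = (735 − 829)/avg = -94/782 = -0.120204…
E_cross = (1730/12265) / (-94/782) = -1.1734…
E_cross < 0 ⇒ the goods are complements.

-1.17; complements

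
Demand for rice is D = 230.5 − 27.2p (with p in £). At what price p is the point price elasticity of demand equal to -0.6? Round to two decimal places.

3.18

Ed = −27.2p/(230.5 − 27.2p). Set this equal to -0.6:
27.2p = 0.6·(230.5 − 27.2p) ⇒ 27.2p(1 + 0.6) = 0.6·230.5
p = 0.6·230.5 / (27.2·1.6) = 3.1778…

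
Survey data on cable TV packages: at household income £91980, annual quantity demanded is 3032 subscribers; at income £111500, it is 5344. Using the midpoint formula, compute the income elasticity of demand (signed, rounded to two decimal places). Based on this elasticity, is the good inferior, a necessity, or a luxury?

%ΔQ = (5344 − 3032)/[( 3032 + 5344)/2] = 2312/4188 = 0.552053…
%ΔIncome = (111500 − 91980)/[( 91980 + 111500)/2] = 19520/101740 = 0.191861…
E_income = (2312/4188) / (19520/101740) = 2.8773…
E_income > 1 ⇒ normal good, luxury.

2.88; luxury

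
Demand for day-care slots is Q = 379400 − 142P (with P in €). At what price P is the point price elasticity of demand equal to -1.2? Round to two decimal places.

Ed = −142P/(379400 − 142P). Set this equal to -1.2:
142P = 1.2·(379400 − 142P) ⇒ 142P(1 + 1.2) = 1.2·379400
P = 1.2·379400 / (142·2.2) = 1457.3623…

1457.36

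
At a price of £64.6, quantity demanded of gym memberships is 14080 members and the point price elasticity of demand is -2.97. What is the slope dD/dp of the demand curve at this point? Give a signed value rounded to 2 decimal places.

-647.33

Ed = (dD/dp)·(p/D) ⇒ dD/dp = Ed·D/p = (-2.97)·14080/64.6 = -647.3312…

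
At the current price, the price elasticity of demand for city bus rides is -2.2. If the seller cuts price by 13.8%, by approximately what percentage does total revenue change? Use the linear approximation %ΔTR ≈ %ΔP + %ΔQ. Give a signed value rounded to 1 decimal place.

%ΔQ ≈ Ed × %ΔP = (-2.2) × (-13.8%) = +30.3600%
%ΔTR ≈ %ΔP + %ΔQ = (-13.8%) + (+30.3600%) = +16.5600%

+16.6%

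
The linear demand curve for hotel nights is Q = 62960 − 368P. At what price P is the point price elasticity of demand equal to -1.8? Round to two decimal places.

Ed = −368P/(62960 − 368P). Set this equal to -1.8:
368P = 1.8·(62960 − 368P) ⇒ 368P(1 + 1.8) = 1.8·62960
P = 1.8·62960 / (368·2.8) = 109.9844…

109.98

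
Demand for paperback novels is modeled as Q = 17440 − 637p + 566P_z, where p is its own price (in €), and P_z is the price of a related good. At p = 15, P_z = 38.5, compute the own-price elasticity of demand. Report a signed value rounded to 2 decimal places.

-0.32

At the given values, Q = 17440 − 637(15) + 566(38.5) = 29676.
∂Q/∂p = −637.
E = (-637) × (15/29676) = -0.3219…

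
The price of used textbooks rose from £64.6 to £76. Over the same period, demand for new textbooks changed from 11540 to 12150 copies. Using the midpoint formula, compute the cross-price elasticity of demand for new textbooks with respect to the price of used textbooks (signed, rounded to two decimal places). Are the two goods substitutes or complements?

%ΔQ_{new textbooks} = (12150 − 11540)/avg = 610/11845 = 0.051498…
%ΔP_{used textbooks} = (76 − 64.6)/avg = 11.4/70.3 = 0.162162…
E_cross = (610/11845) / (11.4/70.3) = 0.3175…
E_cross > 0 ⇒ the goods are substitutes.

0.32; substitutes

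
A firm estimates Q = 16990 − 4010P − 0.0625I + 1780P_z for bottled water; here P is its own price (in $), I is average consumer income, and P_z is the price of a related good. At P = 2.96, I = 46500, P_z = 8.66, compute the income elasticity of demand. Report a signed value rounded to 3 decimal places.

At the given values, Q = 16990 − 4010(2.96) − 0.0625(46500) + 1780(8.66) = 17628.95.
∂Q/∂I = -0.0625.
E = (-0.0625) × (46500/17628.95) = -0.16485…

-0.165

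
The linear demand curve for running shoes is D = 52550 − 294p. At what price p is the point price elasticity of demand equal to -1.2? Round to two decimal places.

97.50

Ed = −294p/(52550 − 294p). Set this equal to -1.2:
294p = 1.2·(52550 − 294p) ⇒ 294p(1 + 1.2) = 1.2·52550
p = 1.2·52550 / (294·2.2) = 97.4953…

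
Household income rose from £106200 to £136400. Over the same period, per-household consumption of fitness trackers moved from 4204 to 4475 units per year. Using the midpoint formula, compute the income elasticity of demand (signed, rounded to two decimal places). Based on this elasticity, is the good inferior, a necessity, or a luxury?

0.25; necessity

%ΔQ = (4475 − 4204)/[( 4204 + 4475)/2] = 271/4339.5 = 0.062449…
%ΔIncome = (136400 − 106200)/[( 106200 + 136400)/2] = 30200/121300 = 0.248969…
E_income = (271/4339.5) / (30200/121300) = 0.2508…
0 < E_income < 1 ⇒ normal good, necessity.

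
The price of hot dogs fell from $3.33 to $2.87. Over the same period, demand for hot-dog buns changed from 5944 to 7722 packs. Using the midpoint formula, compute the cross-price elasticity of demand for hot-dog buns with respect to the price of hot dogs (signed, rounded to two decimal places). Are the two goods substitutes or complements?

%ΔQ_{hot-dog buns} = (7722 − 5944)/avg = 1778/6833 = 0.260207…
%ΔP_{hot dogs} = (2.87 − 3.33)/avg = -0.46/3.1 = -0.148387…
E_cross = (1778/6833) / (-0.46/3.1) = -1.7535…
E_cross < 0 ⇒ the goods are complements.

-1.75; complements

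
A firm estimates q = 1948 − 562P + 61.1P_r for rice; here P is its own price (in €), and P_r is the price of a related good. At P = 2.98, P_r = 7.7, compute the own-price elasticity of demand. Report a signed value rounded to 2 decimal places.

-2.25

At the given values, q = 1948 − 562(2.98) + 61.1(7.7) = 743.71.
∂q/∂P = −562.
E = (-562) × (2.98/743.71) = -2.2518…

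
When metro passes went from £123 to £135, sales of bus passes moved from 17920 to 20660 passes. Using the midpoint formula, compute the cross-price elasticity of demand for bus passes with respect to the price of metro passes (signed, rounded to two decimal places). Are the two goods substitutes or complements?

%ΔQ_{bus passes} = (20660 − 17920)/avg = 2740/19290 = 0.142042…
%ΔP_{metro passes} = (135 − 123)/avg = 12/129 = 0.093023…
E_cross = (2740/19290) / (12/129) = 1.5269…
E_cross > 0 ⇒ the goods are substitutes.

1.53; substitutes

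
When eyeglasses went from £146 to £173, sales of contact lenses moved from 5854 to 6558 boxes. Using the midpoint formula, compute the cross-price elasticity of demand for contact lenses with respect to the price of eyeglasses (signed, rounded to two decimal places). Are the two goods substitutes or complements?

0.67; substitutes

%ΔQ_{contact lenses} = (6558 − 5854)/avg = 704/6206 = 0.113438…
%ΔP_{eyeglasses} = (173 − 146)/avg = 27/159.5 = 0.169278…
E_cross = (704/6206) / (27/159.5) = 0.6701…
E_cross > 0 ⇒ the goods are substitutes.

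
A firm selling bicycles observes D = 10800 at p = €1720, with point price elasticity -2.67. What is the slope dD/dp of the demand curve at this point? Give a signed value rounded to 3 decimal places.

-16.765

Ed = (dD/dp)·(p/D) ⇒ dD/dp = Ed·D/p = (-2.67)·10800/1720 = -16.76511…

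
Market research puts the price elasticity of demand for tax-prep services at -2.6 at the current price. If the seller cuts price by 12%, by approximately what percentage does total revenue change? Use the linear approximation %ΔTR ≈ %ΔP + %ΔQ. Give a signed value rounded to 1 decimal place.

+19.2%

%ΔQ ≈ Ed × %ΔP = (-2.6) × (-12%) = +31.2000%
%ΔTR ≈ %ΔP + %ΔQ = (-12%) + (+31.2000%) = +19.2000%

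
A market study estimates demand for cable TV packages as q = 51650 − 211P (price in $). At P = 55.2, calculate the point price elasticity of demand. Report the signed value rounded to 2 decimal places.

dq/dP = −211. At P = 55.2, q = 51650 − 211(55.2) = 40002.8.
Ed = (dq/dP)·(P/q) = −211 × (55.2/40002.8) = -0.2911…

-0.29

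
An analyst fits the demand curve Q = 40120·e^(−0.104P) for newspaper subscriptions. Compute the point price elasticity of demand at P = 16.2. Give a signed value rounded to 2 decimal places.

-1.68

dQ/dP = −0.104·Q = -773.918. At P = 16.2, Q = 7441.52.
Ed = (dQ/dP)·(P/Q) = (-773.918) × (16.2/7441.52) = -1.6848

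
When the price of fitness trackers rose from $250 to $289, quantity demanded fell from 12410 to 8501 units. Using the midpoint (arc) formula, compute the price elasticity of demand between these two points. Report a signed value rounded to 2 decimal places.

%ΔQ = (8501 − 12410) / [(12410 + 8501)/2] = -3909/10455.5 = -0.373870…
%ΔP = (289 − 250) / [(250 + 289)/2] = 39/269.5 = 0.144712…
Arc Ed = %ΔQ / %ΔP = (-3909/10455.5) / (39/269.5) = -2.5835…

-2.58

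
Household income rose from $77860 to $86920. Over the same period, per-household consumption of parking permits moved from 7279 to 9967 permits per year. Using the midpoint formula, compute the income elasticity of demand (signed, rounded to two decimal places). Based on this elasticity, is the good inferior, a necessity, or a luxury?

2.83; luxury

%ΔQ = (9967 − 7279)/[( 7279 + 9967)/2] = 2688/8623 = 0.311724…
%ΔIncome = (86920 − 77860)/[( 77860 + 86920)/2] = 9060/82390 = 0.109964…
E_income = (2688/8623) / (9060/82390) = 2.8347…
E_income > 1 ⇒ normal good, luxury.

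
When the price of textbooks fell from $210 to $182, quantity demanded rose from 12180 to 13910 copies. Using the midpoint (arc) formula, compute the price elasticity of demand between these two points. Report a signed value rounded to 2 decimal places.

%ΔQ = (13910 − 12180) / [(12180 + 13910)/2] = 1730/13045 = 0.132617…
%ΔP = (182 − 210) / [(210 + 182)/2] = -28/196 = -0.142857…
Arc Ed = %ΔQ / %ΔP = (1730/13045) / (-28/196) = -0.9283…

-0.93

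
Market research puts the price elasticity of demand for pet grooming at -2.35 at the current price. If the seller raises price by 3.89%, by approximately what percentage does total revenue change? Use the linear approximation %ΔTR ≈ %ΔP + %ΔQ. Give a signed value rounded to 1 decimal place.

-5.3%

%ΔQ ≈ Ed × %ΔP = (-2.35) × (+3.89%) = -9.1415%
%ΔTR ≈ %ΔP + %ΔQ = (+3.89%) + (-9.1415%) = -5.2515%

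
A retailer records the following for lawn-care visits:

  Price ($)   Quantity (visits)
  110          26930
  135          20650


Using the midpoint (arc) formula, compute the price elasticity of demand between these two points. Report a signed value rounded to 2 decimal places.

%ΔQ = (20650 − 26930) / [(26930 + 20650)/2] = -6280/23790 = -0.263976…
%ΔP = (135 − 110) / [(110 + 135)/2] = 25/122.5 = 0.204081…
Arc Ed = %ΔQ / %ΔP = (-6280/23790) / (25/122.5) = -1.2934…

-1.29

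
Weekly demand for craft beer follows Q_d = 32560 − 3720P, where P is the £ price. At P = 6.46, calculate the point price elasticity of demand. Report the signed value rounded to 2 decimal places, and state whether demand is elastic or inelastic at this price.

dQ_d/dP = −3720. At P = 6.46, Q_d = 32560 − 3720(6.46) = 8528.8.
Ed = (dQ_d/dP)·(P/Q_d) = −3720 × (6.46/8528.8) = -2.8176…
|Ed| = 2.82 > 1, so demand is elastic.

-2.82; elastic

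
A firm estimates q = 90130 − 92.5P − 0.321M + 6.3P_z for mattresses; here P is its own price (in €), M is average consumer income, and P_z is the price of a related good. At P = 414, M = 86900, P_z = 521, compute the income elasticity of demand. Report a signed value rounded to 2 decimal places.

-1.02

At the given values, q = 90130 − 92.5(414) − 0.321(86900) + 6.3(521) = 27222.4.
∂q/∂M = -0.321.
E = (-0.321) × (86900/27222.4) = -1.0247…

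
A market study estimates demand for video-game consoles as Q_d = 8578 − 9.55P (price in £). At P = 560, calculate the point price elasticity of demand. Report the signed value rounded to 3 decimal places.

dQ_d/dP = −9.55. At P = 560, Q_d = 8578 − 9.55(560) = 3230.
Ed = (dQ_d/dP)·(P/Q_d) = −9.55 × (560/3230) = -1.65572…

-1.656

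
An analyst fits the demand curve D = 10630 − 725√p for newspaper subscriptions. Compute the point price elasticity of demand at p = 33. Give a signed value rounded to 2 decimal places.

-0.32

dD/dp = −725/(2√p) = -63.1032. At p = 33, D = 6465.19.
Ed = (dD/dp)·(p/D) = (-63.1032) × (33/6465.19) = -0.3220…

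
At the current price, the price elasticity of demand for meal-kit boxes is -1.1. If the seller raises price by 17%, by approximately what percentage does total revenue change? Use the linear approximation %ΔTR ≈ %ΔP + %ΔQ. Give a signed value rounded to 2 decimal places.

-1.70%

%ΔQ ≈ Ed × %ΔP = (-1.1) × (+17%) = -18.7000%
%ΔTR ≈ %ΔP + %ΔQ = (+17%) + (-18.7000%) = -1.7000%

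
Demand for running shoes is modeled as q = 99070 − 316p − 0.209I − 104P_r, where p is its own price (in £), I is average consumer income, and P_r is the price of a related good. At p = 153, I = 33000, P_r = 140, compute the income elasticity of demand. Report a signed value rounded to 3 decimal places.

-0.236

At the given values, q = 99070 − 316(153) − 0.209(33000) − 104(140) = 29265.
∂q/∂I = -0.209.
E = (-0.209) × (33000/29265) = -0.23567…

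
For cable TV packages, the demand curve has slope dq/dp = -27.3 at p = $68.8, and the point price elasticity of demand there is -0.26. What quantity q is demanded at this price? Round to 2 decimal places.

7224.00

Ed = (dq/dp)·(p/q) ⇒ q = (dq/dp)·p/Ed = (-27.3)·68.8/(-0.26) = 7224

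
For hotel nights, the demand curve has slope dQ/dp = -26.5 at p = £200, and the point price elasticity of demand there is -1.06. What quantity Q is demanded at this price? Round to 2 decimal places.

5000.00

Ed = (dQ/dp)·(p/Q) ⇒ Q = (dQ/dp)·p/Ed = (-26.5)·200/(-1.06) = 5000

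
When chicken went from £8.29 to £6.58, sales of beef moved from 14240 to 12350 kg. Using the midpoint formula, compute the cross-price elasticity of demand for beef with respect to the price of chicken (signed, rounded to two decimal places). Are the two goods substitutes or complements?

%ΔQ_{beef} = (12350 − 14240)/avg = -1890/13295 = -0.142158…
%ΔP_{chicken} = (6.58 − 8.29)/avg = -1.71/7.435 = -0.229993…
E_cross = (-1890/13295) / (-1.71/7.435) = 0.6180…
E_cross > 0 ⇒ the goods are substitutes.

0.62; substitutes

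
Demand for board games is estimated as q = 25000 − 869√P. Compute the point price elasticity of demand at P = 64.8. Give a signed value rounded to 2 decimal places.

dq/dP = −869/(2√P) = -53.9762. At P = 64.8, q = 18004.7.
Ed = (dq/dP)·(P/q) = (-53.9762) × (64.8/18004.7) = -0.1942…

-0.19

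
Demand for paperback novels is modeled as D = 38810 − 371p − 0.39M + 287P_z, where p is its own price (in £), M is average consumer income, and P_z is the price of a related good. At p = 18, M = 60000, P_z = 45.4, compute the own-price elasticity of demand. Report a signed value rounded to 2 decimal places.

-0.31

At the given values, D = 38810 − 371(18) − 0.39(60000) + 287(45.4) = 21761.8.
∂D/∂p = −371.
E = (-371) × (18/21761.8) = -0.3068…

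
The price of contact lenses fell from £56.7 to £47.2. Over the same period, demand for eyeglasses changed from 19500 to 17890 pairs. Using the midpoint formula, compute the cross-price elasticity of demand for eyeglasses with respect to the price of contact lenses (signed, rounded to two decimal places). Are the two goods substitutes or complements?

%ΔQ_{eyeglasses} = (17890 − 19500)/avg = -1610/18695 = -0.086119…
%ΔP_{contact lenses} = (47.2 − 56.7)/avg = -9.5/51.95 = -0.182868…
E_cross = (-1610/18695) / (-9.5/51.95) = 0.4709…
E_cross > 0 ⇒ the goods are substitutes.

0.47; substitutes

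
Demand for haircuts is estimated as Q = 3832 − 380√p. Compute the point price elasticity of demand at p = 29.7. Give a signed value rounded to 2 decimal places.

dQ/dp = −380/(2√p) = -34.8639. At p = 29.7, Q = 1761.09.
Ed = (dQ/dp)·(p/Q) = (-34.8639) × (29.7/1761.09) = -0.5879…

-0.59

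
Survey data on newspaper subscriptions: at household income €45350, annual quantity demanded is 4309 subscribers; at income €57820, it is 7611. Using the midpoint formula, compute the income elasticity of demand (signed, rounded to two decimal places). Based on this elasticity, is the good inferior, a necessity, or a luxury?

%ΔQ = (7611 − 4309)/[( 4309 + 7611)/2] = 3302/5960 = 0.554026…
%ΔIncome = (57820 − 45350)/[( 45350 + 57820)/2] = 12470/51585 = 0.241736…
E_income = (3302/5960) / (12470/51585) = 2.2918…
E_income > 1 ⇒ normal good, luxury.

2.29; luxury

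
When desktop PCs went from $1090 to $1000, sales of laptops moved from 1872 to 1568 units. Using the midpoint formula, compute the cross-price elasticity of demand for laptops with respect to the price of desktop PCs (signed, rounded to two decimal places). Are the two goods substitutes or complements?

2.05; substitutes

%ΔQ_{laptops} = (1568 − 1872)/avg = -304/1720 = -0.176744…
%ΔP_{desktop PCs} = (1000 − 1090)/avg = -90/1045 = -0.086124…
E_cross = (-304/1720) / (-90/1045) = 2.0521…
E_cross > 0 ⇒ the goods are substitutes.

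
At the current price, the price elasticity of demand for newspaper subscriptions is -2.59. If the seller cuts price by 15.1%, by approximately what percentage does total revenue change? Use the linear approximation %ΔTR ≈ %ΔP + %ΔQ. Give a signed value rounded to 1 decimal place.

+24.0%

%ΔQ ≈ Ed × %ΔP = (-2.59) × (-15.1%) = +39.1090%
%ΔTR ≈ %ΔP + %ΔQ = (-15.1%) + (+39.1090%) = +24.0090%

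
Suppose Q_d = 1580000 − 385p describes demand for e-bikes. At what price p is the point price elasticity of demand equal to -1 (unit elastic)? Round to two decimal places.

2051.95

Ed = −385p/(1580000 − 385p). Set this equal to -1:
385p = 1·(1580000 − 385p) ⇒ 385p(1 + 1) = 1·1580000
p = 1·1580000 / (385·2) = 2051.9480…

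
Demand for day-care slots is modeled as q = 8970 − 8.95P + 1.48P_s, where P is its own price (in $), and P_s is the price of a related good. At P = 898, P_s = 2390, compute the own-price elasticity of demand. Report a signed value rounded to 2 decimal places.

At the given values, q = 8970 − 8.95(898) + 1.48(2390) = 4470.1.
∂q/∂P = −8.95.
E = (-8.95) × (898/4470.1) = -1.7979…

-1.80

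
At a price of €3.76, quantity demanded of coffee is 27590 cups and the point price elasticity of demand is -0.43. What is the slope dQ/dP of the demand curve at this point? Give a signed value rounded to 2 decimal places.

Ed = (dQ/dP)·(P/Q) ⇒ dQ/dP = Ed·Q/P = (-0.43)·27590/3.76 = -3155.2393…

-3155.24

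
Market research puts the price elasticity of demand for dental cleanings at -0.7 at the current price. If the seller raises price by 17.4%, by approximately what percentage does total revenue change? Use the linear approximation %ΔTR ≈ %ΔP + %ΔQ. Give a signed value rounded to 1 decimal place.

%ΔQ ≈ Ed × %ΔP = (-0.7) × (+17.4%) = -12.1800%
%ΔTR ≈ %ΔP + %ΔQ = (+17.4%) + (-12.1800%) = +5.2200%

+5.2%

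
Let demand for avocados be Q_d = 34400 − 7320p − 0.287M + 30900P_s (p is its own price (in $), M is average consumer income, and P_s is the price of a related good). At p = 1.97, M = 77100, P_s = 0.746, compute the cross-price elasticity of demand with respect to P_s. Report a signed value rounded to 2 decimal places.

1.10

At the given values, Q_d = 34400 − 7320(1.97) − 0.287(77100) + 30900(0.746) = 20903.3.
∂Q_d/∂P_s = 30900.
E = (30900) × (0.746/20903.3) = 1.1027…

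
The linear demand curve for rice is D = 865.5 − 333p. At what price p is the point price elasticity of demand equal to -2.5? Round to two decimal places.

1.86

Ed = −333p/(865.5 − 333p). Set this equal to -2.5:
333p = 2.5·(865.5 − 333p) ⇒ 333p(1 + 2.5) = 2.5·865.5
p = 2.5·865.5 / (333·3.5) = 1.8564…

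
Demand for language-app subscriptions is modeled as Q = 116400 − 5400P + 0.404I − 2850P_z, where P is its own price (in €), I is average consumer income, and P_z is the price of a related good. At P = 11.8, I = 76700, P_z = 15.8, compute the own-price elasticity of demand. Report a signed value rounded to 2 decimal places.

-1.65

At the given values, Q = 116400 − 5400(11.8) + 0.404(76700) − 2850(15.8) = 38636.8.
∂Q/∂P = −5400.
E = (-5400) × (11.8/38636.8) = -1.6492…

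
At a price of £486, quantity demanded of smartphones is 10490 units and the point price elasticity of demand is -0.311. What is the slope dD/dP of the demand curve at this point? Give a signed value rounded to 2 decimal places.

-6.71

Ed = (dD/dP)·(P/D) ⇒ dD/dP = Ed·D/P = (-0.311)·10490/486 = -6.7127…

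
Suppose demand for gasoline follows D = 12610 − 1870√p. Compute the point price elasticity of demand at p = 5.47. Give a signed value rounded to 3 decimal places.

-0.266

dD/dp = −1870/(2√p) = -399.777. At p = 5.47, D = 8236.44.
Ed = (dD/dp)·(p/D) = (-399.777) × (5.47/8236.44) = -0.26550…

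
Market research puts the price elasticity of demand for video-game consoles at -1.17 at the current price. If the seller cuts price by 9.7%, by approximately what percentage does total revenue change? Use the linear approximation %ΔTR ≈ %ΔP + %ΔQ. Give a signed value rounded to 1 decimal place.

+1.6%

%ΔQ ≈ Ed × %ΔP = (-1.17) × (-9.7%) = +11.3490%
%ΔTR ≈ %ΔP + %ΔQ = (-9.7%) + (+11.3490%) = +1.6490%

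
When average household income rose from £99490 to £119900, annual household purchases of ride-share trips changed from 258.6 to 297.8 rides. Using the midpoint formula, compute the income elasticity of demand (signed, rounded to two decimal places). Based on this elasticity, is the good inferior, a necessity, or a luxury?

0.76; necessity

%ΔQ = (297.8 − 258.6)/[( 258.6 + 297.8)/2] = 39.2/278.2 = 0.140905…
%ΔIncome = (119900 − 99490)/[( 99490 + 119900)/2] = 20410/109695 = 0.186061…
E_income = (39.2/278.2) / (20410/109695) = 0.7573…
0 < E_income < 1 ⇒ normal good, necessity.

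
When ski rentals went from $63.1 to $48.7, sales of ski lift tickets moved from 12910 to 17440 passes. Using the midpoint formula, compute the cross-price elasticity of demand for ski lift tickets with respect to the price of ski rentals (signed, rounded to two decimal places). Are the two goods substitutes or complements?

-1.16; complements

%ΔQ_{ski lift tickets} = (17440 − 12910)/avg = 4530/15175 = 0.298517…
%ΔP_{ski rentals} = (48.7 − 63.1)/avg = -14.4/55.9 = -0.257602…
E_cross = (4530/15175) / (-14.4/55.9) = -1.1588…
E_cross < 0 ⇒ the goods are complements.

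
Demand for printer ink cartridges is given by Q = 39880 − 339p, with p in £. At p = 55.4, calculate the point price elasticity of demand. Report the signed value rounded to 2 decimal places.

dQ/dp = −339. At p = 55.4, Q = 39880 − 339(55.4) = 21099.4.
Ed = (dQ/dp)·(p/Q) = −339 × (55.4/21099.4) = -0.8901…

-0.89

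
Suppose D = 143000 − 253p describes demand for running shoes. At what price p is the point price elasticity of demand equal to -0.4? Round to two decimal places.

161.49

Ed = −253p/(143000 − 253p). Set this equal to -0.4:
253p = 0.4·(143000 − 253p) ⇒ 253p(1 + 0.4) = 0.4·143000
p = 0.4·143000 / (253·1.4) = 161.4906…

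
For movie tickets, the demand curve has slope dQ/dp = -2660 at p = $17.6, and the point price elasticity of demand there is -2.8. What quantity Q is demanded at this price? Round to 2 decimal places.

Ed = (dQ/dp)·(p/Q) ⇒ Q = (dQ/dp)·p/Ed = (-2660)·17.6/(-2.8) = 16720

16720.00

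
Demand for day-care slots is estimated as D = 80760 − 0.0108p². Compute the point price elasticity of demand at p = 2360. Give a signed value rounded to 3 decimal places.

-5.838

dD/dp = −2·0.0108·p = -50.976. At p = 2360, D = 20608.32.
Ed = (dD/dp)·(p/D) = (-50.976) × (2360/20608.32) = -5.83761…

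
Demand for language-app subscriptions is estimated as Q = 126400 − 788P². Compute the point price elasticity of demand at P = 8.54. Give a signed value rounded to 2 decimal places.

dQ/dP = −2·788·P = -13459.04. At P = 8.54, Q = 68929.8992.
Ed = (dQ/dP)·(P/Q) = (-13459.04) × (8.54/68929.8992) = -1.6674…

-1.67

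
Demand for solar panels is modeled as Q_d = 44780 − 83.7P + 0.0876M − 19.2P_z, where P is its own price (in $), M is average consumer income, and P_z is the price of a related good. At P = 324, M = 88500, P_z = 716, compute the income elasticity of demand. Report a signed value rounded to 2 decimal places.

0.66

At the given values, Q_d = 44780 − 83.7(324) + 0.0876(88500) − 19.2(716) = 11666.6.
∂Q_d/∂M = 0.0876.
E = (0.0876) × (88500/11666.6) = 0.6645…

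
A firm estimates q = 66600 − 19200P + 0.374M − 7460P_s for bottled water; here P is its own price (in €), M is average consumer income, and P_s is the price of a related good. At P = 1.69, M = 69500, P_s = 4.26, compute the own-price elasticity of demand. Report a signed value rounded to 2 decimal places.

-1.14

At the given values, q = 66600 − 19200(1.69) + 0.374(69500) − 7460(4.26) = 28365.4.
∂q/∂P = −19200.
E = (-19200) × (1.69/28365.4) = -1.1439…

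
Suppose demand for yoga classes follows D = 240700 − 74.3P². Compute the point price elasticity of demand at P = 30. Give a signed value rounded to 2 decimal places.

dD/dP = −2·74.3·P = -4458. At P = 30, D = 173830.
Ed = (dD/dP)·(P/D) = (-4458) × (30/173830) = -0.7693…

-0.77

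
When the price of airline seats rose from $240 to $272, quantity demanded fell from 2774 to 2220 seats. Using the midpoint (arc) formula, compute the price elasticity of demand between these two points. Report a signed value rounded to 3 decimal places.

-1.775

%ΔQ = (2220 − 2774) / [(2774 + 2220)/2] = -554/2497 = -0.221866…
%ΔP = (272 − 240) / [(240 + 272)/2] = 32/256 = 0.125
Arc Ed = %ΔQ / %ΔP = (-554/2497) / (32/256) = -1.77492…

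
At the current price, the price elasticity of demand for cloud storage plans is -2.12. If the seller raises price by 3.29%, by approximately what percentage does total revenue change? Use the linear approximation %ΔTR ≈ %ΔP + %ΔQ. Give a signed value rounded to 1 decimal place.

-3.7%

%ΔQ ≈ Ed × %ΔP = (-2.12) × (+3.29%) = -6.9748%
%ΔTR ≈ %ΔP + %ΔQ = (+3.29%) + (-6.9748%) = -3.6848%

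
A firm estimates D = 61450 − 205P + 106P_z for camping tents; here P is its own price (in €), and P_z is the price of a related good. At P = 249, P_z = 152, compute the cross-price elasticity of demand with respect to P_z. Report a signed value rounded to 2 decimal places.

At the given values, D = 61450 − 205(249) + 106(152) = 26517.
∂D/∂P_z = 106.
E = (106) × (152/26517) = 0.6076…

0.61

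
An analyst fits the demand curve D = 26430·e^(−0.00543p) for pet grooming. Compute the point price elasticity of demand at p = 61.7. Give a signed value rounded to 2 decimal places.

dD/dp = −0.00543·D = -102.658. At p = 61.7, D = 18905.8.
Ed = (dD/dp)·(p/D) = (-102.658) × (61.7/18905.8) = -0.3350…

-0.34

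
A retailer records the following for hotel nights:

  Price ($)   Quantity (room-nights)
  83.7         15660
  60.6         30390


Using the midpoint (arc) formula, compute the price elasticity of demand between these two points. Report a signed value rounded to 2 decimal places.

%ΔQ = (30390 − 15660) / [(15660 + 30390)/2] = 14730/23025 = 0.639739…
%ΔP = (60.6 − 83.7) / [(83.7 + 60.6)/2] = -23.1/72.15 = -0.320166…
Arc Ed = %ΔQ / %ΔP = (14730/23025) / (-23.1/72.15) = -1.9981…

-2.00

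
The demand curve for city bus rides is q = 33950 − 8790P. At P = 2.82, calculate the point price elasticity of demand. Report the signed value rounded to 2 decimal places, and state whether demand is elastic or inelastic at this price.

dq/dP = −8790. At P = 2.82, q = 33950 − 8790(2.82) = 9162.2.
Ed = (dq/dP)·(P/q) = −8790 × (2.82/9162.2) = -2.7054…
|Ed| = 2.71 > 1, so demand is elastic.

-2.71; elastic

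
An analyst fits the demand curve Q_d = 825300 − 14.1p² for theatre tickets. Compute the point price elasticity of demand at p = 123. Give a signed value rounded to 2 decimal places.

dQ_d/dp = −2·14.1·p = -3468.6. At p = 123, Q_d = 611981.1.
Ed = (dQ_d/dp)·(p/Q_d) = (-3468.6) × (123/611981.1) = -0.6971…

-0.70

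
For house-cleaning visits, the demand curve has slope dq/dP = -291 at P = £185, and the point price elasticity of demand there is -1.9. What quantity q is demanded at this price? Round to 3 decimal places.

Ed = (dq/dP)·(P/q) ⇒ q = (dq/dP)·P/Ed = (-291)·185/(-1.9) = 28334.21052…

28334.211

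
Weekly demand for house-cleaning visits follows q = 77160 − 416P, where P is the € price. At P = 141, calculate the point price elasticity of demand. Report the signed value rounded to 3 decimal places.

dq/dP = −416. At P = 141, q = 77160 − 416(141) = 18504.
Ed = (dq/dP)·(P/q) = −416 × (141/18504) = -3.16990…

-3.170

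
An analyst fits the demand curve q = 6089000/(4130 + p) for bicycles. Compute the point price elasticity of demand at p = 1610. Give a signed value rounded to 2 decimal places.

dq/dp = −6089000/(4130 + p)² = -0.184809. At p = 1610, q = 1060.8.
Ed = (dq/dp)·(p/q) = (-0.184809) × (1610/1060.8) = -0.2804…

-0.28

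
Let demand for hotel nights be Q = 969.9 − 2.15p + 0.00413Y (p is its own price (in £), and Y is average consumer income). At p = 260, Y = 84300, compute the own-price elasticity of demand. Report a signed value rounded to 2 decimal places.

-0.74

At the given values, Q = 969.9 − 2.15(260) + 0.00413(84300) = 759.059.
∂Q/∂p = −2.15.
E = (-2.15) × (260/759.059) = -0.7364…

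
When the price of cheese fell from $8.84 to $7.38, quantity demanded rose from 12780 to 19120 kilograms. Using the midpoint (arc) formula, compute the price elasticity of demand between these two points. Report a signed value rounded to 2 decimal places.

%ΔQ = (19120 − 12780) / [(12780 + 19120)/2] = 6340/15950 = 0.397492…
%ΔP = (7.38 − 8.84) / [(8.84 + 7.38)/2] = -1.46/8.11 = -0.180024…
Arc Ed = %ΔQ / %ΔP = (6340/15950) / (-1.46/8.11) = -2.2079…

-2.21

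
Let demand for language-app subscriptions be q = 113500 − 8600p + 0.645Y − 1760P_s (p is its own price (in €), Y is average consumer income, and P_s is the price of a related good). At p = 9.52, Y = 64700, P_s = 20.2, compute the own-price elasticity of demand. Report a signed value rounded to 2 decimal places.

At the given values, q = 113500 − 8600(9.52) + 0.645(64700) − 1760(20.2) = 37807.5.
∂q/∂p = −8600.
E = (-8600) × (9.52/37807.5) = -2.1654…

-2.17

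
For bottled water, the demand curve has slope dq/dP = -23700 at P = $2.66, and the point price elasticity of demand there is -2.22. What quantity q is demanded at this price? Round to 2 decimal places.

Ed = (dq/dP)·(P/q) ⇒ q = (dq/dP)·P/Ed = (-23700)·2.66/(-2.22) = 28397.2972…

28397.30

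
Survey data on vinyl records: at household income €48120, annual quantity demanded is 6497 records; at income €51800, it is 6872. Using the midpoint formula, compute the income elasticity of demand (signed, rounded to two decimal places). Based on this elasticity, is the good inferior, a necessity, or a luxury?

0.76; necessity

%ΔQ = (6872 − 6497)/[( 6497 + 6872)/2] = 375/6684.5 = 0.056099…
%ΔIncome = (51800 − 48120)/[( 48120 + 51800)/2] = 3680/49960 = 0.073658…
E_income = (375/6684.5) / (3680/49960) = 0.7616…
0 < E_income < 1 ⇒ normal good, necessity.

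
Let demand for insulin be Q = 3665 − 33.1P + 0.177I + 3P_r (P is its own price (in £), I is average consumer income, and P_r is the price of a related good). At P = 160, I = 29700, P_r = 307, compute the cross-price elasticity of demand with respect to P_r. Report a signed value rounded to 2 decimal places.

0.20

At the given values, Q = 3665 − 33.1(160) + 0.177(29700) + 3(307) = 4546.9.
∂Q/∂P_r = 3.
E = (3) × (307/4546.9) = 0.2025…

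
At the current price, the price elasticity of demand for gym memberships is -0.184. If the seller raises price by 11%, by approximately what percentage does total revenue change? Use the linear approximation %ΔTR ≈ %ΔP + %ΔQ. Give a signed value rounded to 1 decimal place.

+9.0%

%ΔQ ≈ Ed × %ΔP = (-0.184) × (+11%) = -2.0240%
%ΔTR ≈ %ΔP + %ΔQ = (+11%) + (-2.0240%) = +8.9760%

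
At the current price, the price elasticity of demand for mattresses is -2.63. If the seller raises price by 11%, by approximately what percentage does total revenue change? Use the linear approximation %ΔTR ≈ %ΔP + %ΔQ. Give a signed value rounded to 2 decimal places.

%ΔQ ≈ Ed × %ΔP = (-2.63) × (+11%) = -28.9300%
%ΔTR ≈ %ΔP + %ΔQ = (+11%) + (-28.9300%) = -17.9300%

-17.93%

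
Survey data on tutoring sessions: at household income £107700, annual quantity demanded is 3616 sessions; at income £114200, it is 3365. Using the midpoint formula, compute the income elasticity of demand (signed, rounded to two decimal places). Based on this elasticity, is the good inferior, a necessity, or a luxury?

-1.23; inferior

%ΔQ = (3365 − 3616)/[( 3616 + 3365)/2] = -251/3490.5 = -0.071909…
%ΔIncome = (114200 − 107700)/[( 107700 + 114200)/2] = 6500/110950 = 0.058584…
E_income = (-251/3490.5) / (6500/110950) = -1.2274…
E_income < 0 ⇒ inferior good.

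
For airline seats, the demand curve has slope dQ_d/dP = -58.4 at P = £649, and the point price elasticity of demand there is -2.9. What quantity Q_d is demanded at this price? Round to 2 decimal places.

Ed = (dQ_d/dP)·(P/Q_d) ⇒ Q_d = (dQ_d/dP)·P/Ed = (-58.4)·649/(-2.9) = 13069.5172…

13069.52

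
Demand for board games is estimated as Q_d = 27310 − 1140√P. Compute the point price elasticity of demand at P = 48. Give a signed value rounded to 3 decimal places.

dQ_d/dP = −1140/(2√P) = -82.2724. At P = 48, Q_d = 19411.8.
Ed = (dQ_d/dP)·(P/Q_d) = (-82.2724) × (48/19411.8) = -0.20343…

-0.203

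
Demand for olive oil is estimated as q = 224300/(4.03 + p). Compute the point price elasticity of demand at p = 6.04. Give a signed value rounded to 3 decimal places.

dq/dp = −224300/(4.03 + p)² = -2211.92. At p = 6.04, q = 22274.1.
Ed = (dq/dp)·(p/q) = (-2211.92) × (6.04/22274.1) = -0.59980…

-0.600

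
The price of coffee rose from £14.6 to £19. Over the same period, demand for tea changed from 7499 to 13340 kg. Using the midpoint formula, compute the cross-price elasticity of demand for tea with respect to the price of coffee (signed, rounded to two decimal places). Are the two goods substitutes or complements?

%ΔQ_{tea} = (13340 − 7499)/avg = 5841/10419.5 = 0.560583…
%ΔP_{coffee} = (19 − 14.6)/avg = 4.4/16.8 = 0.261904…
E_cross = (5841/10419.5) / (4.4/16.8) = 2.1404…
E_cross > 0 ⇒ the goods are substitutes.

2.14; substitutes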